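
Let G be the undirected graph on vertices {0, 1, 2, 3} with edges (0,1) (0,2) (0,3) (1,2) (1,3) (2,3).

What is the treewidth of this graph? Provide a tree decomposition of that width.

Treewidth 3.
One such decomposition:
Bags: B1 = {0, 1, 2, 3}
Tree: (single bag)

With just one bag of size 4, the width is 4 − 1 = 3, so tw(G) ≤ 3. On the other hand G contains the 4-clique {0, 1, 2, 3}. A clique must lie in a single bag of any decomposition, so no decomposition can have width below 3. Combining the bounds, tw(G) = 3.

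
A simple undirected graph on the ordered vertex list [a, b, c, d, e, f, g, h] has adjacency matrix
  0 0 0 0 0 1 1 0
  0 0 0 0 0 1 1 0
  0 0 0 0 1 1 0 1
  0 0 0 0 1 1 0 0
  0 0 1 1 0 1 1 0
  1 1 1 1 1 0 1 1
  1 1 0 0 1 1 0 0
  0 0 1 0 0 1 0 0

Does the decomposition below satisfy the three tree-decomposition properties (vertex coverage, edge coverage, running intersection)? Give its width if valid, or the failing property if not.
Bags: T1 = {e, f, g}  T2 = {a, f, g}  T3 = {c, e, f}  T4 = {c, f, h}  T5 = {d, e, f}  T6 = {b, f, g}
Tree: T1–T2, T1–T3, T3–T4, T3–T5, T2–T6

Yes; width 2.

Vertex coverage: the bags together contain {a, b, c, d, e, f, g, h}, the full vertex set. Edge coverage: each edge of G has both endpoints in at least one bag. Running intersection: for every vertex, the bags containing it form a connected subtree. All three properties hold, so this is a valid tree decomposition of width max|bag| − 1 = 2, and hence tw(G) ≤ 2.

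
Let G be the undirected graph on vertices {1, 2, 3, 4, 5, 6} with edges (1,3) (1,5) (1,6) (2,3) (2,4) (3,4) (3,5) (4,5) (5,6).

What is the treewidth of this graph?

2

A width-2 tree decomposition is:
Bags: B1 = {1, 3, 5}  B2 = {3, 4, 5}  B3 = {1, 5, 6}  B4 = {2, 3, 4}
Tree: B1–B2, B1–B3, B2–B4
Each bag holds 3 vertices, so the decomposition has width 2, which upper-bounds the treewidth. For the lower bound, the 3 vertices {1, 3, 5} are pairwise adjacent, and any tree decomposition puts a clique entirely inside one bag — forcing width ≥ 2. The upper and lower bounds meet at 2, so that is the treewidth.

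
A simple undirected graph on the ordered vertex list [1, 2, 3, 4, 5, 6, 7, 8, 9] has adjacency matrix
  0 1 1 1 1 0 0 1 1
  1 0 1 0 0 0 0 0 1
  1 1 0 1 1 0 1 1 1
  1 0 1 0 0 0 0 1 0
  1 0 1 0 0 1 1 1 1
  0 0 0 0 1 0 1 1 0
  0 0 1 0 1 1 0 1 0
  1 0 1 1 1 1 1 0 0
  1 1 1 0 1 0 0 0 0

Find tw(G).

A width-3 tree decomposition is:
Bags: B1 = {1, 3, 5, 8}  B2 = {3, 5, 7, 8}  B3 = {5, 6, 7, 8}  B4 = {1, 3, 4, 8}  B5 = {1, 3, 5, 9}  B6 = {1, 2, 3, 9}
Tree: B1–B2, B2–B3, B1–B4, B1–B5, B5–B6
The largest bag has 4 vertices, giving width 3; this decomposition certifies tw(G) ≤ 3. Conversely, {1, 2, 3, 9} is a clique of size 4, and the vertices of any clique must share a bag in every tree decomposition; so some bag has ≥ 4 vertices and tw(G) ≥ 3. The upper and lower bounds meet at 3, so that is the treewidth.

3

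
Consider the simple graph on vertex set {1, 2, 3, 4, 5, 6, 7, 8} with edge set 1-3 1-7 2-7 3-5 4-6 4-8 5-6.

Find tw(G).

A width-1 tree decomposition is:
Bags: B1 = {2, 7}  B2 = {1, 7}  B3 = {1, 3}  B4 = {3, 5}  B5 = {5, 6}  B6 = {4, 6}  B7 = {4, 8}
Tree: B1–B2, B2–B3, B3–B4, B4–B5, B5–B6, B6–B7
The largest bag has 2 vertices, giving width 1; this decomposition certifies tw(G) ≤ 1. Any graph with an edge has treewidth ≥ 1, and G has the edge 2–7. Therefore the treewidth is 1.

1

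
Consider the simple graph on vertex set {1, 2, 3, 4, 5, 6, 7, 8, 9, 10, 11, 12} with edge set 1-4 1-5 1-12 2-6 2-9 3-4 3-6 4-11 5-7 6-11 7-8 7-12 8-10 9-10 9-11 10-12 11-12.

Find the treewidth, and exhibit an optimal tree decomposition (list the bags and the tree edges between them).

Every bag has size at most 4, so the width is 4 − 1 = 3 and tw(G) ≤ 3. For the lower bound: the 4 vertex sets {5,7,8}, {1}, {12}, {4,9,10,11} are disjoint, each induces a connected subgraph, and every pair is joined by at least one edge of G. Contracting each set to a single vertex therefore yields K_{4} as a minor, and since treewidth is minor-monotone, tw(G) ≥ tw(K_{4}) = 3. Combining the bounds, tw(G) = 3.

Treewidth 3.
One optimal decomposition is:
Bags: B1 = {1, 5, 7, 8}  B2 = {1, 7, 8, 12}  B3 = {1, 8, 10, 12}  B4 = {1, 4, 10, 12}  B5 = {4, 10, 11, 12}  B6 = {4, 9, 10, 11}  B7 = {3, 4, 9, 11}  B8 = {3, 6, 9, 11}  B9 = {2, 3, 6, 9}
Tree: B1–B2, B2–B3, B3–B4, B4–B5, B5–B6, B6–B7, B7–B8, B8–B9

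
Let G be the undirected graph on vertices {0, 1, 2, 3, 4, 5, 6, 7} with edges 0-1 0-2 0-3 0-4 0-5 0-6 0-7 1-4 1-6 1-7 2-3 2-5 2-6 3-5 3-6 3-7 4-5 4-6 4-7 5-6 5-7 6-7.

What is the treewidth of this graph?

A width-4 tree decomposition is:
Bags: B1 = {0, 4, 5, 6, 7}  B2 = {0, 3, 5, 6, 7}  B3 = {0, 2, 3, 5, 6}  B4 = {0, 1, 4, 6, 7}
Tree: B1–B2, B2–B3, B1–B4
The largest bag has 5 vertices, giving width 4; this decomposition certifies tw(G) ≤ 4. Conversely, {0, 1, 4, 6, 7} is a clique of size 5, and the vertices of any clique must share a bag in every tree decomposition; so some bag has ≥ 5 vertices and tw(G) ≥ 4. The upper and lower bounds meet at 4, so that is the treewidth.

4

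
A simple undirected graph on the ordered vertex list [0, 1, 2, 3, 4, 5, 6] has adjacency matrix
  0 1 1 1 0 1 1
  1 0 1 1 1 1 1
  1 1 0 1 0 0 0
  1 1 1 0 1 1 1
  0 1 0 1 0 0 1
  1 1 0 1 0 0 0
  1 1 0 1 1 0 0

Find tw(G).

A width-3 tree decomposition is:
Bags: B1 = {0, 1, 3, 6}  B2 = {0, 1, 2, 3}  B3 = {0, 1, 3, 5}  B4 = {1, 3, 4, 6}
Tree: B1–B2, B1–B3, B1–B4
Each bag holds 4 vertices, so the decomposition has width 3, which upper-bounds the treewidth. For the lower bound, the 4 vertices {0, 1, 2, 3} are pairwise adjacent, and any tree decomposition puts a clique entirely inside one bag — forcing width ≥ 3. The upper and lower bounds meet at 3, so that is the treewidth.

3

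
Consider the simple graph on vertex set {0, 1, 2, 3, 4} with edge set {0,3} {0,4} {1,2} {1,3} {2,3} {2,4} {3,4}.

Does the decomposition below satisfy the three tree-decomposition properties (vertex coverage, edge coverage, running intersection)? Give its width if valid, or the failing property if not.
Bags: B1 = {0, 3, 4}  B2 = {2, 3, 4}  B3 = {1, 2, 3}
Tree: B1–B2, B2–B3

Yes; width 2.

Checking the three conditions: (i) the bags cover all of {0, 1, 2, 3, 4}; (ii) for each edge, some bag contains both endpoints; (iii) the bags containing any fixed vertex form a subtree. All hold, so the decomposition is valid with width 3 − 1 = 2.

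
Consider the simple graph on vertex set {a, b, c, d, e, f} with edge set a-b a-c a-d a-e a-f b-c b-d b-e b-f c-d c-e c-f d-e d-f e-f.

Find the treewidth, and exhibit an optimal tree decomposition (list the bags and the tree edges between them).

With just one bag of size 6, the width is 6 − 1 = 5, so tw(G) ≤ 5. For the lower bound, the 6 vertices {a, b, c, d, e, f} are pairwise adjacent, and any tree decomposition puts a clique entirely inside one bag — forcing width ≥ 5. Combining the bounds, tw(G) = 5.

Treewidth 5.
One optimal decomposition is:
Bags: B1 = {a, b, c, d, e, f}
Tree: (single bag)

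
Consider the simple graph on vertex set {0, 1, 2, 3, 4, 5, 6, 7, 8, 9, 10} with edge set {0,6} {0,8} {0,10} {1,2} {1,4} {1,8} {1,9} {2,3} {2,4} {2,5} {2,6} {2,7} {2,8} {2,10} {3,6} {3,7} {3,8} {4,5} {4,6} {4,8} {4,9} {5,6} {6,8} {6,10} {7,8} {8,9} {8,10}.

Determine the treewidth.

A width-3 tree decomposition is:
Bags: B1 = {2, 6, 8, 10}  B2 = {2, 3, 6, 8}  B3 = {2, 4, 6, 8}  B4 = {1, 2, 4, 8}  B5 = {2, 3, 7, 8}  B6 = {1, 4, 8, 9}  B7 = {2, 4, 5, 6}  B8 = {0, 6, 8, 10}
Tree: B1–B2, B2–B3, B3–B4, B2–B5, B4–B6, B3–B7, B1–B8
Every bag has size at most 4, so the width is 4 − 1 = 3 and tw(G) ≤ 3. Conversely, {0, 6, 8, 10} is a clique of size 4, and the vertices of any clique must share a bag in every tree decomposition; so some bag has ≥ 4 vertices and tw(G) ≥ 3. Combining the bounds, tw(G) = 3.

3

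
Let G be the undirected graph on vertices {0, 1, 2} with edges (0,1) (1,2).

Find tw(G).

1

A width-1 tree decomposition is:
Bags: B1 = {1, 2}  B2 = {0, 1}
Tree: B1–B2
The largest bag has 2 vertices, giving width 1; this decomposition certifies tw(G) ≤ 1. G has an edge, so its treewidth is at least 1. Therefore the treewidth is 1.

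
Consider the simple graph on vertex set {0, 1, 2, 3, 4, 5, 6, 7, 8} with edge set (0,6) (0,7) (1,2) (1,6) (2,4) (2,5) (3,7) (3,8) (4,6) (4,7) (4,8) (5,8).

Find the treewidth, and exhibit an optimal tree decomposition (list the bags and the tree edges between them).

Each bag holds 4 vertices, so the decomposition has width 3, which upper-bounds the treewidth. For the lower bound: the 4 vertex sets {1,2,5}, {8}, {4}, {0,3,6,7} are disjoint, each induces a connected subgraph, and every pair is joined by at least one edge of G. Contracting each set to a single vertex therefore yields K_{4} as a minor, and since treewidth is minor-monotone, tw(G) ≥ tw(K_{4}) = 3. Combining the bounds, tw(G) = 3.

Treewidth 3.
One such decomposition:
Bags: B1 = {1, 2, 5, 8}  B2 = {1, 2, 4, 8}  B3 = {1, 4, 6, 8}  B4 = {3, 4, 6, 8}  B5 = {3, 4, 6, 7}  B6 = {0, 3, 6, 7}
Tree: B1–B2, B2–B3, B3–B4, B4–B5, B5–B6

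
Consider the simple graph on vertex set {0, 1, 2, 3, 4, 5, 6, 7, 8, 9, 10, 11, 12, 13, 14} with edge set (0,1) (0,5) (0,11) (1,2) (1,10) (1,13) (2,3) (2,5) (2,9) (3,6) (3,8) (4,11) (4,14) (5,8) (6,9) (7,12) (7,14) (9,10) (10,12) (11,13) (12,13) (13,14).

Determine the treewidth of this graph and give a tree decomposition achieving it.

Every bag has size at most 4, so the width is 4 − 1 = 3 and tw(G) ≤ 3. For the lower bound: the 4 vertex sets {4,7,14}, {11}, {13}, {0,1,10,12} are disjoint, each induces a connected subgraph, and every pair is joined by at least one edge of G. Contracting each set to a single vertex therefore yields K_{4} as a minor, and since treewidth is minor-monotone, tw(G) ≥ tw(K_{4}) = 3. The upper and lower bounds meet at 3, so that is the treewidth.

Treewidth 3.
One optimal decomposition is:
Bags: B1 = {4, 7, 11, 14}  B2 = {7, 11, 13, 14}  B3 = {7, 11, 12, 13}  B4 = {0, 11, 12, 13}  B5 = {0, 1, 12, 13}  B6 = {0, 1, 10, 12}  B7 = {0, 1, 5, 10}  B8 = {1, 2, 5, 10}  B9 = {2, 5, 9, 10}  B10 = {2, 5, 8, 9}  B11 = {2, 3, 8, 9}  B12 = {3, 6, 8, 9}
Tree: B1–B2, B2–B3, B3–B4, B4–B5, B5–B6, B6–B7, B7–B8, B8–B9, B9–B10, B10–B11, B11–B12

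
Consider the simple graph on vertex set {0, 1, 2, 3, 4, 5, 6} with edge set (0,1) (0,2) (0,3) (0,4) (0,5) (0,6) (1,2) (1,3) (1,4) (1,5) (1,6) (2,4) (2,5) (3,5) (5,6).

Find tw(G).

A width-3 tree decomposition is:
Bags: B1 = {0, 1, 2, 5}  B2 = {0, 1, 2, 4}  B3 = {0, 1, 3, 5}  B4 = {0, 1, 5, 6}
Tree: B1–B2, B1–B3, B3–B4
The largest bag has 4 vertices, giving width 3; this decomposition certifies tw(G) ≤ 3. On the other hand G contains the 4-clique {0, 1, 2, 4}. A clique must lie in a single bag of any decomposition, so no decomposition can have width below 3. The upper and lower bounds meet at 3, so that is the treewidth.

3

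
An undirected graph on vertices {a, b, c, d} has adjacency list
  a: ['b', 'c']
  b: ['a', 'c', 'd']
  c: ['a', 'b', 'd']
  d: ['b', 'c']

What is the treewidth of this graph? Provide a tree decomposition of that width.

The largest bag has 3 vertices, giving width 2; this decomposition certifies tw(G) ≤ 2. Conversely, {b, c, d} is a clique of size 3, and the vertices of any clique must share a bag in every tree decomposition; so some bag has ≥ 3 vertices and tw(G) ≥ 2. Hence tw(G) = 2 exactly.

Treewidth 2.
One optimal decomposition is:
Bags: B1 = {a, b, c}  B2 = {b, c, d}
Tree: B1–B2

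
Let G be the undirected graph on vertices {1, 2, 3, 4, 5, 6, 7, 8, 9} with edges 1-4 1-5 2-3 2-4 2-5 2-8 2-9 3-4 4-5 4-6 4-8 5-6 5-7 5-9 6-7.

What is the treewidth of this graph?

A width-2 tree decomposition is:
Bags: B1 = {2, 4, 5}  B2 = {4, 5, 6}  B3 = {2, 3, 4}  B4 = {5, 6, 7}  B5 = {2, 4, 8}  B6 = {2, 5, 9}  B7 = {1, 4, 5}
Tree: B1–B2, B1–B3, B2–B4, B3–B5, B1–B6, B1–B7
Every bag has size at most 3, so the width is 3 − 1 = 2 and tw(G) ≤ 2. For the lower bound, the 3 vertices {2, 5, 9} are pairwise adjacent, and any tree decomposition puts a clique entirely inside one bag — forcing width ≥ 2. Therefore the treewidth is 2.

2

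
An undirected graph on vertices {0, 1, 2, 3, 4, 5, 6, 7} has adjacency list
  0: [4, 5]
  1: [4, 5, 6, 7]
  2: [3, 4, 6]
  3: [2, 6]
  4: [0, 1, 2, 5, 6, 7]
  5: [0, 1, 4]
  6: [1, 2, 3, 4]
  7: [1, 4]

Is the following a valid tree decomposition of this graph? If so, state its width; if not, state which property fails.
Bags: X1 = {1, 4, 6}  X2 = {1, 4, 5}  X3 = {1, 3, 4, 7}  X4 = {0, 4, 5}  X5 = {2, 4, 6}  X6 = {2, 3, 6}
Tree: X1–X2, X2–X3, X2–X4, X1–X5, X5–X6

No — bags containing vertex 3 are not connected in the tree.

A tree decomposition must satisfy three properties: every vertex lies in some bag; for every edge, both endpoints lie together in some bag; and for every vertex, the bags containing it form a connected subtree. Here bags containing vertex 3 are not connected in the tree, so the decomposition is invalid.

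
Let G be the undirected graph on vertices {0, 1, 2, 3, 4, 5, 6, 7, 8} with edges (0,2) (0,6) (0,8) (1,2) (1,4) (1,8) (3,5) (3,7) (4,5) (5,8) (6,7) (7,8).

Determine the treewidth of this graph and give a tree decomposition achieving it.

The largest bag has 4 vertices, giving width 3; this decomposition certifies tw(G) ≤ 3. For the lower bound: the 4 vertex sets {3,6,7}, {5}, {8}, {0,1,2,4} are disjoint, each induces a connected subgraph, and every pair is joined by at least one edge of G. Contracting each set to a single vertex therefore yields K_{4} as a minor, and since treewidth is minor-monotone, tw(G) ≥ tw(K_{4}) = 3. Therefore the treewidth is 3.

Treewidth 3.
One such decomposition:
Bags: B1 = {3, 5, 6, 7}  B2 = {5, 6, 7, 8}  B3 = {0, 5, 6, 8}  B4 = {0, 4, 5, 8}  B5 = {0, 1, 4, 8}  B6 = {0, 1, 2, 4}
Tree: B1–B2, B2–B3, B3–B4, B4–B5, B5–B6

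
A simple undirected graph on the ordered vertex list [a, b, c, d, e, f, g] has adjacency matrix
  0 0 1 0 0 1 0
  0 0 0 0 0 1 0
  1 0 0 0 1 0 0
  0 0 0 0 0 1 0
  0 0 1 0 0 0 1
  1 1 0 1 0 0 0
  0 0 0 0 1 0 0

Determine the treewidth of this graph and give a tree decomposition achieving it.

Every bag has size at most 2, so the width is 2 − 1 = 1 and tw(G) ≤ 1. G has an edge, so its treewidth is at least 1. The upper and lower bounds meet at 1, so that is the treewidth.

Treewidth 1.
One optimal decomposition is:
Bags: B1 = {b, f}  B2 = {d, f}  B3 = {a, f}  B4 = {a, c}  B5 = {c, e}  B6 = {e, g}
Tree: B1–B2, B1–B3, B3–B4, B4–B5, B5–B6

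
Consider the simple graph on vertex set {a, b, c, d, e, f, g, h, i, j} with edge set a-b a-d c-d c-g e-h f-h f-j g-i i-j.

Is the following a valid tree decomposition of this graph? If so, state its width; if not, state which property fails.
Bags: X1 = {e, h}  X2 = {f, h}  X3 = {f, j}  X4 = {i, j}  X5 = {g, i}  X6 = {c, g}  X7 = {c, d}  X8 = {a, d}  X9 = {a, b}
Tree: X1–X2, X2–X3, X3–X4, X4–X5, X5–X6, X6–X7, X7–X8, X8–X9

Yes; width 1.

Vertex coverage: the bags together contain {a, b, c, d, e, f, g, h, i, j}, the full vertex set. Edge coverage: each edge of G has both endpoints in at least one bag. Running intersection: for every vertex, the bags containing it form a connected subtree. All three properties hold, so this is a valid tree decomposition of width max|bag| − 1 = 1, and hence tw(G) ≤ 1.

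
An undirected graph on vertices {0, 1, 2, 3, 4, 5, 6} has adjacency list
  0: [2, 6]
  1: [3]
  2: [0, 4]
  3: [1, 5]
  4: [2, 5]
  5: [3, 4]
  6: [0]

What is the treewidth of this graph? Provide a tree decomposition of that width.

The largest bag has 2 vertices, giving width 1; this decomposition certifies tw(G) ≤ 1. Since G has at least one edge (e.g. 6–0), it is not an edgeless graph, so tw(G) ≥ 1. The upper and lower bounds meet at 1, so that is the treewidth.

Treewidth 1.
Bags: B1 = {0, 6}  B2 = {0, 2}  B3 = {2, 4}  B4 = {4, 5}  B5 = {3, 5}  B6 = {1, 3}
Tree: B1–B2, B2–B3, B3–B4, B4–B5, B5–B6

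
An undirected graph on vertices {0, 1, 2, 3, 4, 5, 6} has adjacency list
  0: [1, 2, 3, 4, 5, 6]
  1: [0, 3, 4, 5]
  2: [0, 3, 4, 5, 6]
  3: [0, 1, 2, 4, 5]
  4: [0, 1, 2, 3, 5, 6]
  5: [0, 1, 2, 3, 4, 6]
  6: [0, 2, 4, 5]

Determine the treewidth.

4

A width-4 tree decomposition is:
Bags: B1 = {0, 1, 3, 4, 5}  B2 = {0, 2, 3, 4, 5}  B3 = {0, 2, 4, 5, 6}
Tree: B1–B2, B2–B3
The largest bag has 5 vertices, giving width 4; this decomposition certifies tw(G) ≤ 4. For the lower bound, the 5 vertices {0, 1, 3, 4, 5} are pairwise adjacent, and any tree decomposition puts a clique entirely inside one bag — forcing width ≥ 4. Hence tw(G) = 4 exactly.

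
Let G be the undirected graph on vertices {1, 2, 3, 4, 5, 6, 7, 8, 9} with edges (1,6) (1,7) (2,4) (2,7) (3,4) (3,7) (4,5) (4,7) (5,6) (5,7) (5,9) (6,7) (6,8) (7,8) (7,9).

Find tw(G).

2

A width-2 tree decomposition is:
Bags: B1 = {5, 6, 7}  B2 = {4, 5, 7}  B3 = {2, 4, 7}  B4 = {5, 7, 9}  B5 = {1, 6, 7}  B6 = {6, 7, 8}  B7 = {3, 4, 7}
Tree: B1–B2, B2–B3, B1–B4, B1–B5, B5–B6, B3–B7
Every bag has size at most 3, so the width is 3 − 1 = 2 and tw(G) ≤ 2. For the lower bound, the 3 vertices {1, 6, 7} are pairwise adjacent, and any tree decomposition puts a clique entirely inside one bag — forcing width ≥ 2. Combining the bounds, tw(G) = 2.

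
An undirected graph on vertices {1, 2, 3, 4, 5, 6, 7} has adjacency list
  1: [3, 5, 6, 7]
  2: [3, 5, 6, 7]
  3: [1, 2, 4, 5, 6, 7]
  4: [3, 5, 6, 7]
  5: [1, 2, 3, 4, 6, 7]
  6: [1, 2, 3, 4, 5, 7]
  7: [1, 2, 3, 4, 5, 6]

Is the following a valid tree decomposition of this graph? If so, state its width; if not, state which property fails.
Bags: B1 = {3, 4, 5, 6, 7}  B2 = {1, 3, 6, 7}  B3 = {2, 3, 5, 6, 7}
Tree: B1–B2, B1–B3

A tree decomposition must satisfy three properties: every vertex lies in some bag; for every edge, both endpoints lie together in some bag; and for every vertex, the bags containing it form a connected subtree. Here edge (5,1) lies in no bag, so the decomposition is invalid.

No — edge (5,1) lies in no bag.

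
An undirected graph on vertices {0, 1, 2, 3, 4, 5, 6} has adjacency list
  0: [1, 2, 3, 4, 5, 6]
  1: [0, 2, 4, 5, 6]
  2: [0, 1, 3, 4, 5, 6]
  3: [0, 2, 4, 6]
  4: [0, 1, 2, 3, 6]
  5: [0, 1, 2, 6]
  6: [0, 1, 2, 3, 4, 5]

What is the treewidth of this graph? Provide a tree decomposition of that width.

Treewidth 4.
Bags: B1 = {0, 1, 2, 4, 6}  B2 = {0, 1, 2, 5, 6}  B3 = {0, 2, 3, 4, 6}
Tree: B1–B2, B1–B3

Each bag holds 5 vertices, so the decomposition has width 4, which upper-bounds the treewidth. For the lower bound, the 5 vertices {0, 1, 2, 4, 6} are pairwise adjacent, and any tree decomposition puts a clique entirely inside one bag — forcing width ≥ 4. Combining the bounds, tw(G) = 4.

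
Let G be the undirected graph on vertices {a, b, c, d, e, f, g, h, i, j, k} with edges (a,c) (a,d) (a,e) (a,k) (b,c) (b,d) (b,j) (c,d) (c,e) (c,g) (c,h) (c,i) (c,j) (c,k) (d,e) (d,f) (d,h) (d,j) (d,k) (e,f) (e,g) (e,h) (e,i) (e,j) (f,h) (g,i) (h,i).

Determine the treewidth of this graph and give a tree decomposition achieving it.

Every bag has size at most 4, so the width is 4 − 1 = 3 and tw(G) ≤ 3. Conversely, {c, d, e, j} is a clique of size 4, and the vertices of any clique must share a bag in every tree decomposition; so some bag has ≥ 4 vertices and tw(G) ≥ 3. Combining the bounds, tw(G) = 3.

Treewidth 3.
One such decomposition:
Bags: B1 = {c, d, e, h}  B2 = {a, c, d, e}  B3 = {c, d, e, j}  B4 = {b, c, d, j}  B5 = {a, c, d, k}  B6 = {d, e, f, h}  B7 = {c, e, h, i}  B8 = {c, e, g, i}
Tree: B1–B2, B2–B3, B3–B4, B2–B5, B1–B6, B1–B7, B7–B8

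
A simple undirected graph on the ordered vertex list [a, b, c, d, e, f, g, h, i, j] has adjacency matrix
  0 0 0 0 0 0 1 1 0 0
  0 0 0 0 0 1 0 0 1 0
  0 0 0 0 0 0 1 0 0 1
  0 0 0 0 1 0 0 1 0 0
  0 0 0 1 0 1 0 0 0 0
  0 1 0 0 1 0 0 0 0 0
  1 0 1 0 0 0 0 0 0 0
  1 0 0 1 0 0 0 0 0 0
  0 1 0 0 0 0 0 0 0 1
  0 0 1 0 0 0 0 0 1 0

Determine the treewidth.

2

A width-2 tree decomposition is:
Bags: B1 = {a, c, g}  B2 = {a, c, j}  B3 = {a, i, j}  B4 = {a, b, i}  B5 = {a, b, f}  B6 = {a, e, f}  B7 = {a, d, e}  B8 = {a, d, h}
Tree: B1–B2, B2–B3, B3–B4, B4–B5, B5–B6, B6–B7, B7–B8
Each bag holds 3 vertices, so the decomposition has width 2, which upper-bounds the treewidth. For the lower bound, G contains the cycle a–g–c–j–i–b–f–e–d–h–a, so G is not a forest; only forests have treewidth ≤ 1, hence tw(G) ≥ 2. Therefore the treewidth is 2.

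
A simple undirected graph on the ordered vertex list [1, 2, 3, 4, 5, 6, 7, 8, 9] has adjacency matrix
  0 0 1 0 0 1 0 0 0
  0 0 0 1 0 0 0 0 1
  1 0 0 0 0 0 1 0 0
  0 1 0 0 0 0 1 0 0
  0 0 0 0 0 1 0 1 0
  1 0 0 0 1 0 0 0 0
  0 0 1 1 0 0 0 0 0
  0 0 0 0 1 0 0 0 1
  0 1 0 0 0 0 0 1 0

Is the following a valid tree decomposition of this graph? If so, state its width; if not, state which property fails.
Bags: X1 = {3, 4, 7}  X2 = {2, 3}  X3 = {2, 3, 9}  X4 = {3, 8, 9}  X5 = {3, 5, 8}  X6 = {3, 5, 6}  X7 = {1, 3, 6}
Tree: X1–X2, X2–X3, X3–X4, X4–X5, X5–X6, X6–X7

No — edge (4,2) lies in no bag.

A tree decomposition must satisfy three properties: every vertex lies in some bag; for every edge, both endpoints lie together in some bag; and for every vertex, the bags containing it form a connected subtree. Here edge (4,2) lies in no bag, so the decomposition is invalid.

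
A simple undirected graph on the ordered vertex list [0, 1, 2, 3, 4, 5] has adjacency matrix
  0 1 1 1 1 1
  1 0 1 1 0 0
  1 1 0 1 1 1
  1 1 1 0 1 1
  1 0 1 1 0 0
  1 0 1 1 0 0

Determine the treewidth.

A width-3 tree decomposition is:
Bags: B1 = {0, 1, 2, 3}  B2 = {0, 2, 3, 4}  B3 = {0, 2, 3, 5}
Tree: B1–B2, B1–B3
Every bag has size at most 4, so the width is 4 − 1 = 3 and tw(G) ≤ 3. On the other hand G contains the 4-clique {0, 1, 2, 3}. A clique must lie in a single bag of any decomposition, so no decomposition can have width below 3. Combining the bounds, tw(G) = 3.

3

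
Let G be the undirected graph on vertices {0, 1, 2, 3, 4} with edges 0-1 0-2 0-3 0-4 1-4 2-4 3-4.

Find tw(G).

A width-2 tree decomposition is:
Bags: B1 = {0, 3, 4}  B2 = {0, 1, 4}  B3 = {0, 2, 4}
Tree: B1–B2, B1–B3
Each bag holds 3 vertices, so the decomposition has width 2, which upper-bounds the treewidth. On the other hand G contains the 3-clique {0, 1, 4}. A clique must lie in a single bag of any decomposition, so no decomposition can have width below 2. Therefore the treewidth is 2.

2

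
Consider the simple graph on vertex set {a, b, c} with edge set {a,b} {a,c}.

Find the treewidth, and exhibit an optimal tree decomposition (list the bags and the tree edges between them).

Treewidth 1.
One such decomposition:
Bags: B1 = {a, b}  B2 = {a, c}
Tree: B1–B2

Each bag holds 2 vertices, so the decomposition has width 1, which upper-bounds the treewidth. Since G has at least one edge (e.g. a–b), it is not an edgeless graph, so tw(G) ≥ 1. Therefore the treewidth is 1.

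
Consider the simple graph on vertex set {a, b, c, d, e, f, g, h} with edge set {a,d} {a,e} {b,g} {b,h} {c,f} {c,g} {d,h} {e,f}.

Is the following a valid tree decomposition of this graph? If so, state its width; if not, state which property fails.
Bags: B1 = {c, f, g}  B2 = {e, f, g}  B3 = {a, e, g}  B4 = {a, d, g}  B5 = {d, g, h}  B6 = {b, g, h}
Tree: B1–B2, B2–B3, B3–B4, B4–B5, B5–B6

Every vertex of G appears in some bag (union = {a, b, c, d, e, f, g, h}); every edge is covered by a bag; and for each vertex v the set of bags containing v is connected in the bag tree. The decomposition is therefore valid. The largest bag has 3 vertices, so the width is 2.

Yes; width 2.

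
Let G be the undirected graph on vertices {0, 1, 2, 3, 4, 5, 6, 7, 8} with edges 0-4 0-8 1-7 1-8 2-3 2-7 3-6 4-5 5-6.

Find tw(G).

2

A width-2 tree decomposition is:
Bags: B1 = {1, 7, 8}  B2 = {0, 7, 8}  B3 = {0, 4, 7}  B4 = {4, 5, 7}  B5 = {5, 6, 7}  B6 = {3, 6, 7}  B7 = {2, 3, 7}
Tree: B1–B2, B2–B3, B3–B4, B4–B5, B5–B6, B6–B7
Every bag has size at most 3, so the width is 3 − 1 = 2 and tw(G) ≤ 2. Since 7–1–8–0–4–5–6–3–2–7 is a cycle in G, G is not acyclic. Forests are exactly the graphs of treewidth ≤ 1, so tw(G) ≥ 2. The upper and lower bounds meet at 2, so that is the treewidth.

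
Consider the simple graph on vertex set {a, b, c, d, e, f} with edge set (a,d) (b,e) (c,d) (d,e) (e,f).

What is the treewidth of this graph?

A width-1 tree decomposition is:
Bags: B1 = {d, e}  B2 = {a, d}  B3 = {c, d}  B4 = {b, e}  B5 = {e, f}
Tree: B1–B2, B2–B3, B1–B4, B1–B5
Every bag has size at most 2, so the width is 2 − 1 = 1 and tw(G) ≤ 1. Any graph with an edge has treewidth ≥ 1, and G has the edge e–d. The upper and lower bounds meet at 1, so that is the treewidth.

1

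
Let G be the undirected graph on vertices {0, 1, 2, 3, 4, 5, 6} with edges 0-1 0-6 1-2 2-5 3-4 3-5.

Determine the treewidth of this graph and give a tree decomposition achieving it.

Treewidth 1.
One optimal decomposition is:
Bags: B1 = {0, 6}  B2 = {0, 1}  B3 = {1, 2}  B4 = {2, 5}  B5 = {3, 5}  B6 = {3, 4}
Tree: B1–B2, B2–B3, B3–B4, B4–B5, B5–B6

The largest bag has 2 vertices, giving width 1; this decomposition certifies tw(G) ≤ 1. G has an edge, so its treewidth is at least 1. The upper and lower bounds meet at 1, so that is the treewidth.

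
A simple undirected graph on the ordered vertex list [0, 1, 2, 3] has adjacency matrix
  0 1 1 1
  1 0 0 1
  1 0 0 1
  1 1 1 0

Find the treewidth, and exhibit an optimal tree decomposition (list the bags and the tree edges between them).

The largest bag has 3 vertices, giving width 2; this decomposition certifies tw(G) ≤ 2. For the lower bound, the 3 vertices {0, 1, 3} are pairwise adjacent, and any tree decomposition puts a clique entirely inside one bag — forcing width ≥ 2. The upper and lower bounds meet at 2, so that is the treewidth.

Treewidth 2.
Bags: B1 = {0, 2, 3}  B2 = {0, 1, 3}
Tree: B1–B2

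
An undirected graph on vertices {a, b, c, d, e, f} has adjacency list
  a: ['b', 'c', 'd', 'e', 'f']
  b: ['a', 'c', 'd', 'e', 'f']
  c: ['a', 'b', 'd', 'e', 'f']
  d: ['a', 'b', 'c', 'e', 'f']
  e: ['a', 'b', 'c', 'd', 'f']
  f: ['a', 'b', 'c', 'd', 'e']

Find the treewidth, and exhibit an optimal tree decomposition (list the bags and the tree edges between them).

With just one bag of size 6, the width is 6 − 1 = 5, so tw(G) ≤ 5. On the other hand G contains the 6-clique {a, b, c, d, e, f}. A clique must lie in a single bag of any decomposition, so no decomposition can have width below 5. The upper and lower bounds meet at 5, so that is the treewidth.

Treewidth 5.
One such decomposition:
Bags: B1 = {a, b, c, d, e, f}
Tree: (single bag)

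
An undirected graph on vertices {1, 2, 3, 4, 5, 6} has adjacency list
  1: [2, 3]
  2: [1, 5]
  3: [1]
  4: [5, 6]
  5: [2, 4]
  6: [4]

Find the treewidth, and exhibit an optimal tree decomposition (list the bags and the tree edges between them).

Each bag holds 2 vertices, so the decomposition has width 1, which upper-bounds the treewidth. Since G has at least one edge (e.g. 3–1), it is not an edgeless graph, so tw(G) ≥ 1. The upper and lower bounds meet at 1, so that is the treewidth.

Treewidth 1.
One optimal decomposition is:
Bags: B1 = {1, 3}  B2 = {1, 2}  B3 = {2, 5}  B4 = {4, 5}  B5 = {4, 6}
Tree: B1–B2, B2–B3, B3–B4, B4–B5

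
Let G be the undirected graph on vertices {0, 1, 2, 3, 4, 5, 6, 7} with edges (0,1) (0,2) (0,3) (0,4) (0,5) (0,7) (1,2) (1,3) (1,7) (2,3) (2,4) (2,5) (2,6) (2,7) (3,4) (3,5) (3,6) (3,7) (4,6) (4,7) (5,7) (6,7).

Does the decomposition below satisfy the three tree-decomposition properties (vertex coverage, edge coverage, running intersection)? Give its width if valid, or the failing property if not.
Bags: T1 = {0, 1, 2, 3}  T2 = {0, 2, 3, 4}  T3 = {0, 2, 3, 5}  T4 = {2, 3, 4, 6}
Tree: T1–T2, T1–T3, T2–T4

No — vertex 7 appears in no bag.

A tree decomposition must satisfy three properties: every vertex lies in some bag; for every edge, both endpoints lie together in some bag; and for every vertex, the bags containing it form a connected subtree. Here vertex 7 appears in no bag, so the decomposition is invalid.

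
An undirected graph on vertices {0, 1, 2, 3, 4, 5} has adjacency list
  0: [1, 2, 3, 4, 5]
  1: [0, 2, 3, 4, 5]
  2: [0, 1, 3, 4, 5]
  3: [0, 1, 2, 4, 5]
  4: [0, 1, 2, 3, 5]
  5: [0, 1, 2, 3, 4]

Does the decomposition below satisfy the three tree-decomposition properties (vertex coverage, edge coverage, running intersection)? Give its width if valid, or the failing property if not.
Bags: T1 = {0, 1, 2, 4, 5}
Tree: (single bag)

A tree decomposition must satisfy three properties: every vertex lies in some bag; for every edge, both endpoints lie together in some bag; and for every vertex, the bags containing it form a connected subtree. Here vertex 3 appears in no bag, so the decomposition is invalid.

No — vertex 3 appears in no bag.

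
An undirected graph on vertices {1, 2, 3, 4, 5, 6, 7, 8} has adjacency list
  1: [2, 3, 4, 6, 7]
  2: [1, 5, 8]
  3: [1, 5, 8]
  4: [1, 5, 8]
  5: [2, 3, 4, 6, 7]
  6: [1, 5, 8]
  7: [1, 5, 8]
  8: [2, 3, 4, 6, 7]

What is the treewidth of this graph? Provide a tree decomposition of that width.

The largest bag has 4 vertices, giving width 3; this decomposition certifies tw(G) ≤ 3. For the lower bound: the 4 vertex sets {1,2}, {4,5}, {8}, {6} are disjoint, each induces a connected subgraph, and every pair is joined by at least one edge of G. Contracting each set to a single vertex therefore yields K_{4} as a minor, and since treewidth is minor-monotone, tw(G) ≥ tw(K_{4}) = 3. Hence tw(G) = 3 exactly.

Treewidth 3.
One such decomposition:
Bags: B1 = {1, 2, 5, 8}  B2 = {1, 4, 5, 8}  B3 = {1, 5, 6, 8}  B4 = {1, 5, 7, 8}  B5 = {1, 3, 5, 8}
Tree: B1–B2, B2–B3, B3–B4, B4–B5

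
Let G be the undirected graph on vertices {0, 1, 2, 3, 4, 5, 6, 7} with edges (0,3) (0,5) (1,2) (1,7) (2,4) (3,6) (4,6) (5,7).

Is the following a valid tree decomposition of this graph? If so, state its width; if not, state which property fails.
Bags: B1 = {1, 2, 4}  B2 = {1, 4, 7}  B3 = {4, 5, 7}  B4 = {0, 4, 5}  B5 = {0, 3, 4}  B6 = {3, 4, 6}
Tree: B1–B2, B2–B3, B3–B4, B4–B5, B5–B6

Yes; width 2.

Checking the three conditions: (i) the bags cover all of {0, 1, 2, 3, 4, 5, 6, 7}; (ii) for each edge, some bag contains both endpoints; (iii) the bags containing any fixed vertex form a subtree. All hold, so the decomposition is valid with width 3 − 1 = 2.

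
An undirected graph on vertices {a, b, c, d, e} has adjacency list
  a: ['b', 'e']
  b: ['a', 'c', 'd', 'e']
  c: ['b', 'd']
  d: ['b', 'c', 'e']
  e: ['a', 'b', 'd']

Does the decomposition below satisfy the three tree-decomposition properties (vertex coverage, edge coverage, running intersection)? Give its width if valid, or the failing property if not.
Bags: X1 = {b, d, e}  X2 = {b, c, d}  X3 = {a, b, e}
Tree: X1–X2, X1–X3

Every vertex of G appears in some bag (union = {a, b, c, d, e}); every edge is covered by a bag; and for each vertex v the set of bags containing v is connected in the bag tree. The decomposition is therefore valid. The largest bag has 3 vertices, so the width is 2.

Yes; width 2.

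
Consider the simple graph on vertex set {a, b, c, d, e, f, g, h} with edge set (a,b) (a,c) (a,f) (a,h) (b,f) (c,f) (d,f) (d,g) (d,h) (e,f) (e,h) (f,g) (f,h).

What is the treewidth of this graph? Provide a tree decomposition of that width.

Treewidth 2.
One such decomposition:
Bags: B1 = {a, b, f}  B2 = {a, f, h}  B3 = {d, f, h}  B4 = {d, f, g}  B5 = {a, c, f}  B6 = {e, f, h}
Tree: B1–B2, B2–B3, B3–B4, B1–B5, B3–B6

Every bag has size at most 3, so the width is 3 − 1 = 2 and tw(G) ≤ 2. Conversely, {d, f, g} is a clique of size 3, and the vertices of any clique must share a bag in every tree decomposition; so some bag has ≥ 3 vertices and tw(G) ≥ 2. The upper and lower bounds meet at 2, so that is the treewidth.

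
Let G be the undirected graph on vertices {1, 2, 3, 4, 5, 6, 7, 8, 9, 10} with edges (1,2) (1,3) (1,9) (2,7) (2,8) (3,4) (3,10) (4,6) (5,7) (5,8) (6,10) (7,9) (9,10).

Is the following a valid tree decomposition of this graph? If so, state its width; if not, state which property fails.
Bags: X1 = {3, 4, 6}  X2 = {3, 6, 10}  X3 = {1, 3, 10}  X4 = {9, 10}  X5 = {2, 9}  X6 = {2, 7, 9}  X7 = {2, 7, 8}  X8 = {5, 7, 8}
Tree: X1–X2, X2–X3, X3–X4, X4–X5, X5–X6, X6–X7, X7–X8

No — edge (1,9) lies in no bag.

A tree decomposition must satisfy three properties: every vertex lies in some bag; for every edge, both endpoints lie together in some bag; and for every vertex, the bags containing it form a connected subtree. Here edge (1,9) lies in no bag, so the decomposition is invalid.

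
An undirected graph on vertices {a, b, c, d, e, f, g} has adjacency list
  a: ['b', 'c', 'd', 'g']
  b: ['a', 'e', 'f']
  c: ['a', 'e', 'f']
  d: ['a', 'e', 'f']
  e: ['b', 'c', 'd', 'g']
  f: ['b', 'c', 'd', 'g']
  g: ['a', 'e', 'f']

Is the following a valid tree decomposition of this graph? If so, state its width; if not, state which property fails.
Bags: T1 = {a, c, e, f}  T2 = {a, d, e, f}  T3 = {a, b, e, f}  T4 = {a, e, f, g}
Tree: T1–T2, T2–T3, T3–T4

Checking the three conditions: (i) the bags cover all of {a, b, c, d, e, f, g}; (ii) for each edge, some bag contains both endpoints; (iii) the bags containing any fixed vertex form a subtree. All hold, so the decomposition is valid with width 4 − 1 = 3.

Yes; width 3.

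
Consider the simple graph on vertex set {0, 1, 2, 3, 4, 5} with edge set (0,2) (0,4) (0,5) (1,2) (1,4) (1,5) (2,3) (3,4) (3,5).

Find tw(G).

3

A width-3 tree decomposition is:
Bags: B1 = {0, 1, 2, 3}  B2 = {0, 1, 3, 4}  B3 = {0, 1, 3, 5}
Tree: B1–B2, B2–B3
The largest bag has 4 vertices, giving width 3; this decomposition certifies tw(G) ≤ 3. For the lower bound: the 4 vertex sets {1,2}, {3,4}, {0}, {5} are disjoint, each induces a connected subgraph, and every pair is joined by at least one edge of G. Contracting each set to a single vertex therefore yields K_{4} as a minor, and since treewidth is minor-monotone, tw(G) ≥ tw(K_{4}) = 3. Therefore the treewidth is 3.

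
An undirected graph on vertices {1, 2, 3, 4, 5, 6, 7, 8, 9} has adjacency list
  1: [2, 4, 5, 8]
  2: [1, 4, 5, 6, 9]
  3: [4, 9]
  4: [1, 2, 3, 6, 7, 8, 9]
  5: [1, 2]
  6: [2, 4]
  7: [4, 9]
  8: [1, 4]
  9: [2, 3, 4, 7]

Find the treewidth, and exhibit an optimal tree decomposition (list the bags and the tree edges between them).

The largest bag has 3 vertices, giving width 2; this decomposition certifies tw(G) ≤ 2. On the other hand G contains the 3-clique {1, 4, 8}. A clique must lie in a single bag of any decomposition, so no decomposition can have width below 2. Combining the bounds, tw(G) = 2.

Treewidth 2.
One optimal decomposition is:
Bags: B1 = {2, 4, 9}  B2 = {3, 4, 9}  B3 = {1, 2, 4}  B4 = {4, 7, 9}  B5 = {2, 4, 6}  B6 = {1, 2, 5}  B7 = {1, 4, 8}
Tree: B1–B2, B1–B3, B2–B4, B3–B5, B3–B6, B3–B7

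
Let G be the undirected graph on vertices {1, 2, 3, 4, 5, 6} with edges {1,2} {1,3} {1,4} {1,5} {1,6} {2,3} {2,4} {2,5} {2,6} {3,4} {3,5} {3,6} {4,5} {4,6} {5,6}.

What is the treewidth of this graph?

A width-5 tree decomposition is:
Bags: B1 = {1, 2, 3, 4, 5, 6}
Tree: (single bag)
With just one bag of size 6, the width is 6 − 1 = 5, so tw(G) ≤ 5. For the lower bound, the 6 vertices {1, 2, 3, 4, 5, 6} are pairwise adjacent, and any tree decomposition puts a clique entirely inside one bag — forcing width ≥ 5. Combining the bounds, tw(G) = 5.

5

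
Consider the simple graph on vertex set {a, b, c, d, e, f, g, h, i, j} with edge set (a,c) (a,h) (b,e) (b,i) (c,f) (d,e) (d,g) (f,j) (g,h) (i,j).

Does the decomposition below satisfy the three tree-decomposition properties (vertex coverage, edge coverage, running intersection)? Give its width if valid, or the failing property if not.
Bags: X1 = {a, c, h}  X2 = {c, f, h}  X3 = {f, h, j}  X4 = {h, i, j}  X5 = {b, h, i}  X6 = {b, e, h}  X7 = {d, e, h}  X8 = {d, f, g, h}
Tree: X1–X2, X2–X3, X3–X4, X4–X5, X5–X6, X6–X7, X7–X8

A tree decomposition must satisfy three properties: every vertex lies in some bag; for every edge, both endpoints lie together in some bag; and for every vertex, the bags containing it form a connected subtree. Here bags containing vertex f are not connected in the tree, so the decomposition is invalid.

No — bags containing vertex f are not connected in the tree.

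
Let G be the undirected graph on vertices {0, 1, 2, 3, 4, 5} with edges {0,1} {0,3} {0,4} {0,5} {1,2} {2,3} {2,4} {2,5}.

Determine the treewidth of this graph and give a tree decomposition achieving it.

Every bag has size at most 3, so the width is 3 − 1 = 2 and tw(G) ≤ 2. For the lower bound, G contains the cycle 2–1–0–4–2, so G is not a forest; only forests have treewidth ≤ 1, hence tw(G) ≥ 2. Hence tw(G) = 2 exactly.

Treewidth 2.
One optimal decomposition is:
Bags: B1 = {0, 1, 2}  B2 = {0, 2, 4}  B3 = {0, 2, 3}  B4 = {0, 2, 5}
Tree: B1–B2, B2–B3, B3–B4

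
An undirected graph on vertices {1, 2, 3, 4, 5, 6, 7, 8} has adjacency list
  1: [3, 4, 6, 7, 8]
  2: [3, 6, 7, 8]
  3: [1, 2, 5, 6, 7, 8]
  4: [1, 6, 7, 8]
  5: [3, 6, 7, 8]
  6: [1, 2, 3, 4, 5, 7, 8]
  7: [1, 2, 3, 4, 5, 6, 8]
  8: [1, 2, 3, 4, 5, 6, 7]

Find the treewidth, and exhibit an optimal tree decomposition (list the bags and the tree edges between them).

Every bag has size at most 5, so the width is 5 − 1 = 4 and tw(G) ≤ 4. On the other hand G contains the 5-clique {1, 3, 6, 7, 8}. A clique must lie in a single bag of any decomposition, so no decomposition can have width below 4. The upper and lower bounds meet at 4, so that is the treewidth.

Treewidth 4.
One such decomposition:
Bags: B1 = {1, 3, 6, 7, 8}  B2 = {2, 3, 6, 7, 8}  B3 = {3, 5, 6, 7, 8}  B4 = {1, 4, 6, 7, 8}
Tree: B1–B2, B2–B3, B1–B4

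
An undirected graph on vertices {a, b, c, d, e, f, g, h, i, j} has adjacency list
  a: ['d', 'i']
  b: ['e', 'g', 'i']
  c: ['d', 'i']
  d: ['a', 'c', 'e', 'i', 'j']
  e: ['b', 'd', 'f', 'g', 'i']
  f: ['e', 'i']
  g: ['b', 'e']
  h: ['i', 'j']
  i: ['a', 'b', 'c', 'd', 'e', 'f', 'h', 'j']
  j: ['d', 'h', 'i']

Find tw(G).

A width-2 tree decomposition is:
Bags: B1 = {d, e, i}  B2 = {b, e, i}  B3 = {c, d, i}  B4 = {d, i, j}  B5 = {h, i, j}  B6 = {e, f, i}  B7 = {a, d, i}  B8 = {b, e, g}
Tree: B1–B2, B1–B3, B1–B4, B4–B5, B2–B6, B4–B7, B2–B8
Each bag holds 3 vertices, so the decomposition has width 2, which upper-bounds the treewidth. For the lower bound, the 3 vertices {b, e, g} are pairwise adjacent, and any tree decomposition puts a clique entirely inside one bag — forcing width ≥ 2. Combining the bounds, tw(G) = 2.

2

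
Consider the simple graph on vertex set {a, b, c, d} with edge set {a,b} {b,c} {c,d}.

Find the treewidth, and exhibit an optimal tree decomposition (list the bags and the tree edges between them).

Each bag holds 2 vertices, so the decomposition has width 1, which upper-bounds the treewidth. G has an edge, so its treewidth is at least 1. Hence tw(G) = 1 exactly.

Treewidth 1.
One optimal decomposition is:
Bags: B1 = {b, c}  B2 = {c, d}  B3 = {a, b}
Tree: B1–B2, B1–B3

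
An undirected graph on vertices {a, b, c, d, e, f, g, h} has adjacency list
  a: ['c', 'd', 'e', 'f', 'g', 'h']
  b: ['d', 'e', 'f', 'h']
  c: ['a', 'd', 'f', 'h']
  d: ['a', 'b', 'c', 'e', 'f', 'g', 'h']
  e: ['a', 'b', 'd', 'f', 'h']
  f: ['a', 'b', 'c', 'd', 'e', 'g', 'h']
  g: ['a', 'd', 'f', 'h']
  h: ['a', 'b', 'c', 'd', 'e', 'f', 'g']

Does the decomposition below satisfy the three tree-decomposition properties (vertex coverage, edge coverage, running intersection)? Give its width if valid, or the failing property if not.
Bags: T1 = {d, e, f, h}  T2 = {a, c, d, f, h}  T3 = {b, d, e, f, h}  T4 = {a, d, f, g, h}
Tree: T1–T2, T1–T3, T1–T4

No — edge (a,e) lies in no bag.

A tree decomposition must satisfy three properties: every vertex lies in some bag; for every edge, both endpoints lie together in some bag; and for every vertex, the bags containing it form a connected subtree. Here edge (a,e) lies in no bag, so the decomposition is invalid.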